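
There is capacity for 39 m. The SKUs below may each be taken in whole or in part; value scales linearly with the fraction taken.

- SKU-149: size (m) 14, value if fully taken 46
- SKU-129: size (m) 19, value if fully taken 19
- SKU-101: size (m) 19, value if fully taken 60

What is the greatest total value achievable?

112

Sort by value density: SKU-149 46/14≈3.29, SKU-101 60/19≈3.16, SKU-129 19/19≈1.
All 14 m of SKU-149 fit (value 46) — 25 remain.
All 19 m of SKU-101 fit (value 60) — 6 remain.
Only 6 m remain; take 6/19 of SKU-129 for value 19×6/19 = 6.
Total value = 112.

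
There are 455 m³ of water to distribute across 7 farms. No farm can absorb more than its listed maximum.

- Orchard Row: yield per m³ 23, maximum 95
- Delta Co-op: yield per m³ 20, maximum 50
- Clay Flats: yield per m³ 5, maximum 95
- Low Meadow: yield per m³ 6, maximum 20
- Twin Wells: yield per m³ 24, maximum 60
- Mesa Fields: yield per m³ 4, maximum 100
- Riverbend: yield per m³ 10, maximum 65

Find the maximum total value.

6150

Highest yield per m³ first: Twin Wells 24 > Orchard Row 23 > Delta Co-op 20 > Riverbend 10 > Low Meadow 6 > Clay Flats 5 > Mesa Fields 4.
Give Twin Wells 60 to hit its cap of 60 ; 395 left.
Orchard Row takes 95 to reach its cap of 95 ; 300 left.
Delta Co-op takes 50 to reach its cap of 50 ; 250 left.
Riverbend: +65 to 65 (cap) ; 185 left.
Give Low Meadow 20 to hit its cap of 20 ; 165 left.
Give Clay Flats 95 to hit its cap of 95 ; 70 left.
Only 70 left; Mesa Fields takes them to reach 70.
Total = 23×95 + 20×50 + 5×95 + 6×20 + 24×60 + 4×70 + 10×65 = 6150.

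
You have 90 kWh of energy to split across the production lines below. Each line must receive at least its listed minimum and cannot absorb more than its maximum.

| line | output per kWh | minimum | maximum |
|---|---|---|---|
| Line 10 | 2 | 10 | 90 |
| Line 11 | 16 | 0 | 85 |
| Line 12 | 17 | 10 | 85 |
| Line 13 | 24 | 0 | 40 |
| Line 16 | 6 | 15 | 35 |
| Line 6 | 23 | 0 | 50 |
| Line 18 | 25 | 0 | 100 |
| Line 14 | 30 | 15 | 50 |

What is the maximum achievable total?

Meeting every minimum uses 10+0+10+0+15+0+0+15 = 50 kWh, leaving 40.
Highest output per kWh first: Line 14 30 > Line 18 25 > Line 13 24 > Line 6 23 > Line 12 17 > Line 11 16 > Line 16 6 > Line 10 2.
Give Line 14 35 more to hit its cap of 50 → 5 left.
Line 18 has room for 100 more but only 5 remain, so it gets 5.
Total = 2×10 + 17×10 + 6×15 + 25×5 + 30×50 = 1905.

1905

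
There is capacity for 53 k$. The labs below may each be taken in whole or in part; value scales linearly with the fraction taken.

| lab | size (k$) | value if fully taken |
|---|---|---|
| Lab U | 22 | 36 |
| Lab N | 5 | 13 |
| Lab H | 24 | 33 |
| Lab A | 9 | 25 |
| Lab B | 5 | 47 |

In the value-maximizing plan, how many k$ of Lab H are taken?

12

Sort by value density: Lab B 47/5≈9.4, Lab A 25/9≈2.78, Lab N 13/5≈2.6, Lab U 36/22≈1.64, Lab H 33/24≈1.38.
All 5 k$ of Lab B fit (value 47) ; 48 remain.
Lab A: take in full, 9 k$ for value 25 ; 39 left.
All 5 k$ of Lab N fit (value 13) ; 34 remain.
Lab U: take in full, 22 k$ for value 36 ; 12 left.
12 k$ left: a 12/24 share of Lab H gives 33×12/24 = 16.5.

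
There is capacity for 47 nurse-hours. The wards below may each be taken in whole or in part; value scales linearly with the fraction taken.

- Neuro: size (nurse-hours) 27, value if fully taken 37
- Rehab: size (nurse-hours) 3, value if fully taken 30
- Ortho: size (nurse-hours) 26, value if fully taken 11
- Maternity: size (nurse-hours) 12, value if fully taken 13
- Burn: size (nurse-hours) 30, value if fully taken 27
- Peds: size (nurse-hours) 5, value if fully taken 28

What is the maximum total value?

108

Sort by value density: Rehab 30/3≈10, Peds 28/5≈5.6, Neuro 37/27≈1.37, Maternity 13/12≈1.08, Burn 27/30≈0.9, Ortho 11/26≈0.423.
All 3 nurse-hours of Rehab fit (value 30) → 44 remain.
Peds: take in full, 5 nurse-hours for value 28 → 39 left.
Neuro: take in full, 27 nurse-hours for value 37 → 12 left.
All 12 nurse-hours of Maternity fit (value 13) → 0 remain.
Total value = 108.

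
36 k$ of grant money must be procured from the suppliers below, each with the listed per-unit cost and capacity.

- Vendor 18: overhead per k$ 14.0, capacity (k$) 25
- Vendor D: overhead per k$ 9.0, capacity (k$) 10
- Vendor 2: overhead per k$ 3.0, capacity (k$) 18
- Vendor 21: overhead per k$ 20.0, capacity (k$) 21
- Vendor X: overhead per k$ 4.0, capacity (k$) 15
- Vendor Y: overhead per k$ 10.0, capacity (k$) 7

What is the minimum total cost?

Fill from the cheapest supplier first.
Vendor 2 (3.0): use full 18 → 18 k$ to go.
Take 15 from Vendor X at 4.0 → need 3 more.
Vendor D (9.0): take the remaining 3 → done.
Vendor Y, Vendor 18, Vendor 21: unused.
Cost = 18×3.0 + 15×4.0 + 3×9.0 = 141.

141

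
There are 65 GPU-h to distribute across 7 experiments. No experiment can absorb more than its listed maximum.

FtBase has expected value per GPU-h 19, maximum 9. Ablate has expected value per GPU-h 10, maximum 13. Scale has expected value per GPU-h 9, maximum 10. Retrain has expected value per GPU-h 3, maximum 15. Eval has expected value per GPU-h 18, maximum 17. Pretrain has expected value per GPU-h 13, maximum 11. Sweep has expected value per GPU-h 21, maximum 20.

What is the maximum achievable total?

Order the experiments by expected value per GPU-h: Sweep 21 > FtBase 19 > Eval 18 > Pretrain 13 > Ablate 10 > Scale 9 > Retrain 3.
Sweep: +20 to 20 (cap) ; 45 left.
FtBase takes 9 to reach its cap of 9 ; 36 left.
Eval takes 17 to reach its cap of 17 ; 19 left.
Give Pretrain 11 to hit its cap of 11 ; 8 left.
Only 8 left; Ablate takes them to reach 8.
Total = 19×9 + 10×8 + 18×17 + 13×11 + 21×20 = 1120.

1120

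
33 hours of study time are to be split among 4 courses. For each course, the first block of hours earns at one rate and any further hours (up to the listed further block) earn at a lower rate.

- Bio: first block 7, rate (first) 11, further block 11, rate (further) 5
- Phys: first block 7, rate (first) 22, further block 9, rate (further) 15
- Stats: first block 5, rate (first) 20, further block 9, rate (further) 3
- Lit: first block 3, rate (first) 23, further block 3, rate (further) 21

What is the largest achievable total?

Treat each block as its own option and order by rate: Lit/first 23 > Phys/first 22 > Lit/second 21 > Stats/first 20 > Phys/second 15 > Bio/first 11 > Bio/second 5 > Stats/second 3.
Lit first at 23: fill all 3 — 30 left.
Phys first at 22: fill all 7 — 23 left.
Lit second at 21: fill all 3 — 20 left.
Stats/first (20): +5 — 15 left.
Fill Phys second block (9 at 15) — 6 left.
Bio first at 11: only 6 left, fill 6.
Total = 23×3 + 22×7 + 21×3 + 20×5 + 15×9 + 11×6 = 587.

587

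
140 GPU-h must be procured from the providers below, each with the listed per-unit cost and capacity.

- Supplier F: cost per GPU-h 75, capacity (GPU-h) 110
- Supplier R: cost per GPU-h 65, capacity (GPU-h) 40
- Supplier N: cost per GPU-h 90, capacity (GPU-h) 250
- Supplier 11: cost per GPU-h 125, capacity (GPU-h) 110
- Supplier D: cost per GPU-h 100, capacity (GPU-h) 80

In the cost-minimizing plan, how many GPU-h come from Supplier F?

100

Use providers in increasing cost order.
Supplier R at 65: take all 40 GPU-h ; 100 still needed.
Take 100 from Supplier F at 75 to finish.
Supplier N, Supplier D, Supplier 11: unused.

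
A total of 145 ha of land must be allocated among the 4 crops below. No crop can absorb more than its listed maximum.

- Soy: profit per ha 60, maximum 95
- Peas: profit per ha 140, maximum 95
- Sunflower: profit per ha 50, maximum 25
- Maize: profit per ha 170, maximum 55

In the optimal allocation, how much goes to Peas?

Order the crops by profit per ha: Maize 170 > Peas 140 > Soy 60 > Sunflower 50.
Give Maize 55 to hit its cap of 55 ; 90 left.
Peas: +90 (room for 95) → 90. Pool exhausted.

90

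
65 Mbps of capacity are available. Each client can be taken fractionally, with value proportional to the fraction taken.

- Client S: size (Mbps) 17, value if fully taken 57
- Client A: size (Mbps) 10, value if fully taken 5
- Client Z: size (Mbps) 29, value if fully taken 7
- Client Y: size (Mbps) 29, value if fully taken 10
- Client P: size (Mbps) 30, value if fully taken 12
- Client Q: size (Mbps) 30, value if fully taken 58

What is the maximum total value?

Sort by value density: Client S 57/17≈3.35, Client Q 58/30≈1.93, Client A 5/10≈0.5, Client P 12/30≈0.4, Client Y 10/29≈0.345, Client Z 7/29≈0.241.
Take all of Client S (17 Mbps, value 57) ; 48 Mbps left.
Client Q: take in full, 30 Mbps for value 58 ; 18 left.
Client A: take in full, 10 Mbps for value 5 ; 8 left.
Fill the last 8 Mbps with part of Client P: 8/30 of it earns 3.2.
Total value = 123.2.

123.2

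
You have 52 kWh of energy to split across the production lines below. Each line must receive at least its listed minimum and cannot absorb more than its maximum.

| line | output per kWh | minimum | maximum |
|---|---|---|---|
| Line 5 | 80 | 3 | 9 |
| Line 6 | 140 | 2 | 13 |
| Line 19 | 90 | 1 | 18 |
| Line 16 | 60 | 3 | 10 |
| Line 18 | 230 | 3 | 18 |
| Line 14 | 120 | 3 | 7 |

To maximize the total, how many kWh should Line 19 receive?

Meeting every minimum uses 3+2+1+3+3+3 = 15 kWh, leaving 37.
Rank by output per kWh: Line 18 230 > Line 6 140 > Line 14 120 > Line 19 90 > Line 5 80 > Line 16 60.
Give Line 18 15 more to hit its cap of 18 → 22 left.
Give Line 6 11 more to hit its cap of 13 → 11 left.
Line 14 takes 4 more to reach its cap of 7 → 7 left.
Line 19 has room for 17 more but only 7 remain, so it gets 8.

8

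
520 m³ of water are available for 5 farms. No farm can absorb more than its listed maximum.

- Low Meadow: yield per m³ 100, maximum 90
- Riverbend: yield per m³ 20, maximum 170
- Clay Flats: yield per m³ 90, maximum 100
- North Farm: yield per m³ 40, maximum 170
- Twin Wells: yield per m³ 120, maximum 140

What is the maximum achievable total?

Rank by yield per m³: Twin Wells 120 > Low Meadow 100 > Clay Flats 90 > North Farm 40 > Riverbend 20.
Twin Wells takes 140 to reach its cap of 140 → 380 left.
Low Meadow takes 90 to reach its cap of 90 → 290 left.
Give Clay Flats 100 to hit its cap of 100 → 190 left.
North Farm takes 170 to reach its cap of 170 → 20 left.
Only 20 left; Riverbend takes them to reach 20.
Total = 100×90 + 20×20 + 90×100 + 40×170 + 120×140 = 42000.

42000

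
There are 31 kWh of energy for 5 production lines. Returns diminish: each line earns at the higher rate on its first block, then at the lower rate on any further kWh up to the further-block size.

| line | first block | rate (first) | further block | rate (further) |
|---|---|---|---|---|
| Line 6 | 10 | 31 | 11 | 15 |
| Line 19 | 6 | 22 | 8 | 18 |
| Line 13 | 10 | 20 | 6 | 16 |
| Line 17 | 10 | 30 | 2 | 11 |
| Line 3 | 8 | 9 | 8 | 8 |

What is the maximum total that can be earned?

Order all 10 blocks by rate: Line 6/T1 31 > Line 17/T1 30 > Line 19/T1 22 > Line 13/T1 20 > Line 19/T2 18 > Line 13/T2 16 > Line 6/T2 15 > Line 17/T2 11 > Line 3/T1 9 > Line 3/T2 8.
Fill Line 6 T1 block (10 at 31) ; 21 left.
Line 17/T1 (30): +10 ; 11 left.
Line 19/T1 (22): +6 ; 5 left.
Line 13 T1 at 20: only 5 left, fill 5.
Total = 31×10 + 30×10 + 22×6 + 20×5 = 842.

842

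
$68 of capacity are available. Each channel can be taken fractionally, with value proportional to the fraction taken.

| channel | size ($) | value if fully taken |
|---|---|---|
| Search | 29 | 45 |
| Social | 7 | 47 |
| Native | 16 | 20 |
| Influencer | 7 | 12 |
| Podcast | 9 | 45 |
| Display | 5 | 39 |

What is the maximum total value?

Sort by value density: Display 39/5≈7.8, Social 47/7≈6.71, Podcast 45/9≈5, Influencer 12/7≈1.71, Search 45/29≈1.55, Native 20/16≈1.25.
Take all of Display (5 $, value 39) ; 63 $ left.
Social: take in full, 7 $ for value 47 ; 56 left.
Take all of Podcast (9 $, value 45) ; 47 $ left.
Influencer: take in full, 7 $ for value 12 ; 40 left.
Take all of Search (29 $, value 45) ; 11 $ left.
11 $ left: a 11/16 share of Native gives 20×11/16 = 13.75.
Total value = 201.75.

201.75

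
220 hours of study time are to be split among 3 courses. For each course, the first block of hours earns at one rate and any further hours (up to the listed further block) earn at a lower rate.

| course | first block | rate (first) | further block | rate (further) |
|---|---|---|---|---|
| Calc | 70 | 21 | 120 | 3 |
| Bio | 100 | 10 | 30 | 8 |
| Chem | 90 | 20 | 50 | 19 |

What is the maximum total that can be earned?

Rank every tier by rate: Calc/T1 21 > Chem/T1 20 > Chem/T2 19 > Bio/T1 10 > Bio/T2 8 > Calc/T2 3.
Fill Calc T1 block (70 at 21) ; 150 left.
Chem T1 at 20: fill all 90 ; 60 left.
Chem/T2 (19): +50 ; 10 left.
Bio/T1: +10 of 100 at 10; pool empty.
Total = 21×70 + 20×90 + 19×50 + 10×10 = 4320.

4320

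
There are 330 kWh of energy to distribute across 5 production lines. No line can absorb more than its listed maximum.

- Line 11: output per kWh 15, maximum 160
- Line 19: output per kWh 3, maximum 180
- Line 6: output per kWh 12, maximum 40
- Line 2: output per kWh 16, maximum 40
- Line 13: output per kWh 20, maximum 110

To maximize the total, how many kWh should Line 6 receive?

Highest output per kWh first: Line 13 20 > Line 2 16 > Line 11 15 > Line 6 12 > Line 19 3.
Give Line 13 110 to hit its cap of 110 → 220 left.
Give Line 2 40 to hit its cap of 40 → 180 left.
Line 11 takes 160 to reach its cap of 160 → 20 left.
Line 6 has room for 40 but only 20 remain, so it gets 20.

20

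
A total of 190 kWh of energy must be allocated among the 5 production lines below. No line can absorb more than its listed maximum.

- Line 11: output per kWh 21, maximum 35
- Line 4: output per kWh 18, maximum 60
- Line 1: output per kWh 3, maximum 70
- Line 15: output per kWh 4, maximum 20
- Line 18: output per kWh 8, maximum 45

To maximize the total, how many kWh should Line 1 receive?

30

Highest output per kWh first: Line 11 21 > Line 4 18 > Line 18 8 > Line 15 4 > Line 1 3.
Line 11: +35 to 35 (cap) → 155 left.
Give Line 4 60 to hit its cap of 60 → 95 left.
Line 18: +45 to 45 (cap) → 50 left.
Line 15 takes 20 to reach its cap of 20 → 30 left.
Only 30 left; Line 1 takes them to reach 30.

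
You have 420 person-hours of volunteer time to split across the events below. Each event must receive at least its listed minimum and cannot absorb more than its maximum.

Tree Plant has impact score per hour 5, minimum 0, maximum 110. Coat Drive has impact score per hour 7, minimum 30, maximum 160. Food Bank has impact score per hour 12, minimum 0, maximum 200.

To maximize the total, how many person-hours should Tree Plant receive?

Meeting every minimum uses 0+30+0 = 30 person-hours, leaving 390.
Highest impact score per hour first: Food Bank 12 > Coat Drive 7 > Tree Plant 5.
Food Bank: +200 to 200 (cap) ; 190 left.
Give Coat Drive 130 more to hit its cap of 160 ; 60 left.
Tree Plant has room for 110 more but only 60 remain, so it gets 60.

60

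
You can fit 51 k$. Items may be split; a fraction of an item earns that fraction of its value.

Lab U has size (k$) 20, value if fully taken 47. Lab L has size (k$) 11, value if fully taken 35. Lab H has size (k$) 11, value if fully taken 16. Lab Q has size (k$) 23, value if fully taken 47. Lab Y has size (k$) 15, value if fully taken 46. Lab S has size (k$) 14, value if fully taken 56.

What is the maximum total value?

162.85

Sort by value density: Lab S 56/14≈4, Lab L 35/11≈3.18, Lab Y 46/15≈3.07, Lab U 47/20≈2.35, Lab Q 47/23≈2.04, Lab H 16/11≈1.45.
Lab S: take in full, 14 k$ for value 56 — 37 left.
Take all of Lab L (11 k$, value 35) — 26 k$ left.
All 15 k$ of Lab Y fit (value 46) — 11 remain.
11 k$ left: a 11/20 share of Lab U gives 47×11/20 = 25.85.
Total value = 162.85.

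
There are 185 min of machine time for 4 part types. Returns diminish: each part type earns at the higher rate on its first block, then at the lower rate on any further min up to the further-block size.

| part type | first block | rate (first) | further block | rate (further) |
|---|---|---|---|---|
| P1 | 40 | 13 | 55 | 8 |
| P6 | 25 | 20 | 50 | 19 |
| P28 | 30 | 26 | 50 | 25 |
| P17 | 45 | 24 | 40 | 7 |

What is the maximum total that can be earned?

Rank every tier by rate: P28/first 26 > P28/second 25 > P17/first 24 > P6/first 20 > P6/second 19 > P1/first 13 > P1/second 8 > P17/second 7.
Fill P28 first block (30 at 26) — 155 left.
Fill P28 second block (50 at 25) — 105 left.
P17 first at 24: fill all 45 — 60 left.
Fill P6 first block (25 at 20) — 35 left.
P6 second at 19: only 35 left, fill 35.
Total = 26×30 + 25×50 + 24×45 + 20×25 + 19×35 = 4275.

4275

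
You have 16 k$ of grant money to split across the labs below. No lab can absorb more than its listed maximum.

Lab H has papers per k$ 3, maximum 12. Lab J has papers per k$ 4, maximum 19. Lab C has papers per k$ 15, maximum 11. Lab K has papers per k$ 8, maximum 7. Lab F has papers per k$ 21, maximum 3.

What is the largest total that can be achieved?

244

Rank by papers per k$: Lab F 21 > Lab C 15 > Lab K 8 > Lab J 4 > Lab H 3.
Lab F: +3 to 3 (cap) → 13 left.
Give Lab C 11 to hit its cap of 11 → 2 left.
Lab K: +2 (room for 7) → 2. Pool exhausted.
Total = 15×11 + 8×2 + 21×3 = 244.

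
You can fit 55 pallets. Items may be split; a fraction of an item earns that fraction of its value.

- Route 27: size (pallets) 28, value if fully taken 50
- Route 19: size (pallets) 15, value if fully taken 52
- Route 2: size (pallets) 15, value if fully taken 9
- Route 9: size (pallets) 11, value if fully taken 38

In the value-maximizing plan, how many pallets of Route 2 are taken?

Sort by value density: Route 19 52/15≈3.47, Route 9 38/11≈3.45, Route 27 50/28≈1.79, Route 2 9/15≈0.6.
Route 19: take in full, 15 pallets for value 52 — 40 left.
Route 9: take in full, 11 pallets for value 38 — 29 left.
Route 27: take in full, 28 pallets for value 50 — 1 left.
Fill the last 1 pallets with part of Route 2: 1/15 of it earns 0.6.

1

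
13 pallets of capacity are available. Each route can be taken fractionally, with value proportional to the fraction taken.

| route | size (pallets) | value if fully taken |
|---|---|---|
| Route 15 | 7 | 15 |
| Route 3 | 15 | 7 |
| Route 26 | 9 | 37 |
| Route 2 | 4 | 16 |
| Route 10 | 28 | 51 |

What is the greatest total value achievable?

Best value per unit of size first: Route 26 37/9≈4.11, Route 2 16/4≈4, Route 15 15/7≈2.14, Route 10 51/28≈1.82, Route 3 7/15≈0.467.
Take all of Route 26 (9 pallets, value 37) ; 4 pallets left.
All 4 pallets of Route 2 fit (value 16) ; 0 remain.
Total value = 53.

53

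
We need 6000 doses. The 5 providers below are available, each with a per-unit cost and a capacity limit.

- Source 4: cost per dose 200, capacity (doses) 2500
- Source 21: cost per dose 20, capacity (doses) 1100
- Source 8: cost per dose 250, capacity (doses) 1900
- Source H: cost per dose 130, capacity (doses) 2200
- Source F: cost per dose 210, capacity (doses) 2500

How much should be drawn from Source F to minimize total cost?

200

Cheapest first:
Source 21 (20): use full 1100 → 4900 doses to go.
Take 2200 from Source H at 130 → need 2700 more.
Source 4 (200): use full 2500 → 200 doses to go.
Source F at 210: take 200 of its 2500 → requirement met.
Source 8: unused.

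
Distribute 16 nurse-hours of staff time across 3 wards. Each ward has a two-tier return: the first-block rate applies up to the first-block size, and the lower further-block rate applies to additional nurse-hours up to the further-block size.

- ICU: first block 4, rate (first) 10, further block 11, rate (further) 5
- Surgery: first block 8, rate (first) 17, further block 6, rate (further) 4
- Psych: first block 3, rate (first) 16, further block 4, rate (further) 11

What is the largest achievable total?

Order all 6 blocks by rate: Surgery/T1 17 > Psych/T1 16 > Psych/T2 11 > ICU/T1 10 > ICU/T2 5 > Surgery/T2 4.
Surgery T1 at 17: fill all 8 — 8 left.
Fill Psych T1 block (3 at 16) — 5 left.
Fill Psych T2 block (4 at 11) — 1 left.
ICU T1 at 10: only 1 left, fill 1.
Total = 17×8 + 16×3 + 11×4 + 10×1 = 238.

238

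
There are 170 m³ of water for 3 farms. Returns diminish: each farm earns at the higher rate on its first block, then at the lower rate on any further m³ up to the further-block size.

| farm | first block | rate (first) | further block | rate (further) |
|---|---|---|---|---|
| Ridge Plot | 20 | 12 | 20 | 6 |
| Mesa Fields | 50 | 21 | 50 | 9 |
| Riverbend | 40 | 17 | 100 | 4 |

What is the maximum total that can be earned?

Order all 6 blocks by rate: Mesa Fields/tier1 21 > Riverbend/tier1 17 > Ridge Plot/tier1 12 > Mesa Fields/tier2 9 > Ridge Plot/tier2 6 > Riverbend/tier2 4.
Fill Mesa Fields tier1 block (50 at 21) — 120 left.
Riverbend/tier1 (17): +40 — 80 left.
Fill Ridge Plot tier1 block (20 at 12) — 60 left.
Mesa Fields tier2 at 9: fill all 50 — 10 left.
Ridge Plot tier2 at 6: only 10 left, fill 10.
Total = 21×50 + 17×40 + 12×20 + 9×50 + 6×10 = 2480.

2480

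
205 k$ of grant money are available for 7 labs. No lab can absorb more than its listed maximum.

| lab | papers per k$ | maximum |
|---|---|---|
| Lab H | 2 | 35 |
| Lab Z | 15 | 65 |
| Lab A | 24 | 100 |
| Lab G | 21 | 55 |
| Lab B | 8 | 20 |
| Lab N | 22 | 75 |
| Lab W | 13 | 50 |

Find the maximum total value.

4680

Rank by papers per k$: Lab A 24 > Lab N 22 > Lab G 21 > Lab Z 15 > Lab W 13 > Lab B 8 > Lab H 2.
Lab A takes 100 to reach its cap of 100 ; 105 left.
Give Lab N 75 to hit its cap of 75 ; 30 left.
Lab G has room for 55 but only 30 remain, so it gets 30.
Total = 24×100 + 21×30 + 22×75 = 4680.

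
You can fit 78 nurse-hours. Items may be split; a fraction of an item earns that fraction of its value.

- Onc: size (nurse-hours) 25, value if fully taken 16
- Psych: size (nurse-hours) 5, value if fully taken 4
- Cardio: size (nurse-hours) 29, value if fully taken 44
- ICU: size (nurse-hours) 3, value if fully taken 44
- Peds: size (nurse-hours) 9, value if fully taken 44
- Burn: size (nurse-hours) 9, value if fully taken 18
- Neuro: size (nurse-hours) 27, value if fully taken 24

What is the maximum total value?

Best value per unit of size first: ICU 44/3≈14.7, Peds 44/9≈4.89, Burn 18/9≈2, Cardio 44/29≈1.52, Neuro 24/27≈0.889, Psych 4/5≈0.8, Onc 16/25≈0.64.
ICU: take in full, 3 nurse-hours for value 44 ; 75 left.
Take all of Peds (9 nurse-hours, value 44) ; 66 nurse-hours left.
All 9 nurse-hours of Burn fit (value 18) ; 57 remain.
All 29 nurse-hours of Cardio fit (value 44) ; 28 remain.
All 27 nurse-hours of Neuro fit (value 24) ; 1 remain.
1 nurse-hours left: a 1/5 share of Psych gives 4×1/5 = 0.8.
Total value = 174.8.

174.8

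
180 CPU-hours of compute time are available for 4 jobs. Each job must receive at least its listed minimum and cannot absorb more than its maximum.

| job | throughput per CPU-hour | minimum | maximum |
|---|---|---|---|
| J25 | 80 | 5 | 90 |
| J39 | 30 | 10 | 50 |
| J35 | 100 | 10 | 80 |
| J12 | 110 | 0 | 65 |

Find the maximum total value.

17450

Meeting every minimum uses 5+10+10+0 = 25 CPU-hours, leaving 155.
Highest throughput per CPU-hour first: J12 110 > J35 100 > J25 80 > J39 30.
J12 takes 65 more to reach its cap of 65 ; 90 left.
Give J35 70 more to hit its cap of 80 ; 20 left.
J25 has room for 85 more but only 20 remain, so it gets 25.
Total = 80×25 + 30×10 + 100×80 + 110×65 = 17450.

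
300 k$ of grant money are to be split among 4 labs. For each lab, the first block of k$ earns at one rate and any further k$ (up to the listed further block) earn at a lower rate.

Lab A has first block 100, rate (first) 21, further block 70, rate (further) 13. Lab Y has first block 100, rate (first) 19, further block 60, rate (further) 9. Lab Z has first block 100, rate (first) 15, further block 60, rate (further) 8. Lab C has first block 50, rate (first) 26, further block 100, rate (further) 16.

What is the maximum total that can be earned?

Order all 8 blocks by rate: Lab C/T1 26 > Lab A/T1 21 > Lab Y/T1 19 > Lab C/T2 16 > Lab Z/T1 15 > Lab A/T2 13 > Lab Y/T2 9 > Lab Z/T2 8.
Lab C/T1 (26): +50 → 250 left.
Fill Lab A T1 block (100 at 21) → 150 left.
Fill Lab Y T1 block (100 at 19) → 50 left.
Lab C T2 at 16: only 50 left, fill 50.
Total = 26×50 + 21×100 + 19×100 + 16×50 = 6100.

6100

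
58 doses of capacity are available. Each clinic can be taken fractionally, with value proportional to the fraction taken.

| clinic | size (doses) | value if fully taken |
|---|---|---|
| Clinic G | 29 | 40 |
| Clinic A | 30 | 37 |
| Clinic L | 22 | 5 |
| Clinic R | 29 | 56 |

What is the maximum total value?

96

Rank by value-to-size ratio: Clinic R 56/29≈1.93, Clinic G 40/29≈1.38, Clinic A 37/30≈1.23, Clinic L 5/22≈0.227.
All 29 doses of Clinic R fit (value 56) — 29 remain.
All 29 doses of Clinic G fit (value 40) — 0 remain.
Total value = 96.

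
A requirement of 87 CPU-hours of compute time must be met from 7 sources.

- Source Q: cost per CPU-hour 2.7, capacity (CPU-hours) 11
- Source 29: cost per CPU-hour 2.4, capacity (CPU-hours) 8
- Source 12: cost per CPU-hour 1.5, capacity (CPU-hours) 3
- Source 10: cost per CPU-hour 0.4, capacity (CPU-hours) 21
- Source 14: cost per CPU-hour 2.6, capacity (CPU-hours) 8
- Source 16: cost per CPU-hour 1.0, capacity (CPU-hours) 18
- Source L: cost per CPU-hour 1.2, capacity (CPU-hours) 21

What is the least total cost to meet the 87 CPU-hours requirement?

Cheapest first:
Take 21 from Source 10 at 0.4 → need 66 more.
Take 18 from Source 16 at 1.0 → need 48 more.
Source L (1.2): use full 21 → 27 CPU-hours to go.
Source 12 (1.5): use full 3 → 24 CPU-hours to go.
Source 29 (2.4): use full 8 → 16 CPU-hours to go.
Source 14 (2.6): use full 8 → 8 CPU-hours to go.
Take 8 from Source Q at 2.7 to finish.
Cost = 21×0.4 + 18×1.0 + 21×1.2 + 3×1.5 + 8×2.4 + 8×2.6 + 8×2.7 = 117.7.

117.7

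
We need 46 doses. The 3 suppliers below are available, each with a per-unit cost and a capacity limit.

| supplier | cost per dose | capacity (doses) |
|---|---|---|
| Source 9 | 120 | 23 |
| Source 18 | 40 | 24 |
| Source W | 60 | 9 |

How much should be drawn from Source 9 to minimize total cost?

13

Fill from the cheapest supplier first.
Take 24 from Source 18 at 40 → need 22 more.
Source W at 60: take all 9 doses → 13 still needed.
Source 9 at 120: take 13 of its 23 → requirement met.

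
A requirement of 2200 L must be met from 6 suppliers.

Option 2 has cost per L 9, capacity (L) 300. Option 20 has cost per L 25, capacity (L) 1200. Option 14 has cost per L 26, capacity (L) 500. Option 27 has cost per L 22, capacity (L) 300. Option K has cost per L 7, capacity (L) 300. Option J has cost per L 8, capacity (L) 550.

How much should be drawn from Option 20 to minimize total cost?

750

Use suppliers in increasing cost order.
Option K at 7: take all 300 L → 1900 still needed.
Take 550 from Option J at 8 → need 1350 more.
Option 2 at 9: take all 300 L → 1050 still needed.
Take 300 from Option 27 at 22 → need 750 more.
Option 20 at 25: take 750 of its 1200 → requirement met.
Option 14: unused.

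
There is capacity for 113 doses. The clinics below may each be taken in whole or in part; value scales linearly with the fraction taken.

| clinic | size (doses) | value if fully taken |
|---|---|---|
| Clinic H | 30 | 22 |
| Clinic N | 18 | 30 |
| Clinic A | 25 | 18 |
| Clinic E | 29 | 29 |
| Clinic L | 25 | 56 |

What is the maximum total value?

Rank by value-to-size ratio: Clinic L 56/25≈2.24, Clinic N 30/18≈1.67, Clinic E 29/29≈1, Clinic H 22/30≈0.733, Clinic A 18/25≈0.72.
All 25 doses of Clinic L fit (value 56) — 88 remain.
Take all of Clinic N (18 doses, value 30) — 70 doses left.
All 29 doses of Clinic E fit (value 29) — 41 remain.
All 30 doses of Clinic H fit (value 22) — 11 remain.
Only 11 doses remain; take 11/25 of Clinic A for value 18×11/25 = 7.92.
Total value = 144.92.

144.92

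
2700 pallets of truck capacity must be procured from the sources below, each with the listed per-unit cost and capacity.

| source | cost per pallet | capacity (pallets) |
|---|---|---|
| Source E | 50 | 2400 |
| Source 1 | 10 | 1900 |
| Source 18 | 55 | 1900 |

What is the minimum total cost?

Use sources in increasing cost order.
Source 1 at 10: take all 1900 pallets — 800 still needed.
Source E at 50: take 800 of its 2400 — requirement met.
Source 18: unused.
Cost = 1900×10 + 800×50 = 59000.

59000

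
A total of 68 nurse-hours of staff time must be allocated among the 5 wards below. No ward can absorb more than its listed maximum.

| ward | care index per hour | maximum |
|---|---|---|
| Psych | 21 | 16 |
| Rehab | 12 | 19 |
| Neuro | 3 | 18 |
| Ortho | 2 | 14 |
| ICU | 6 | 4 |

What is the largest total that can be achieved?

Rank by care index per hour: Psych 21 > Rehab 12 > ICU 6 > Neuro 3 > Ortho 2.
Psych takes 16 to reach its cap of 16 — 52 left.
Rehab takes 19 to reach its cap of 19 — 33 left.
ICU: +4 to 4 (cap) — 29 left.
Neuro takes 18 to reach its cap of 18 — 11 left.
Ortho has room for 14 but only 11 remain, so it gets 11.
Total = 21×16 + 12×19 + 3×18 + 2×11 + 6×4 = 664.

664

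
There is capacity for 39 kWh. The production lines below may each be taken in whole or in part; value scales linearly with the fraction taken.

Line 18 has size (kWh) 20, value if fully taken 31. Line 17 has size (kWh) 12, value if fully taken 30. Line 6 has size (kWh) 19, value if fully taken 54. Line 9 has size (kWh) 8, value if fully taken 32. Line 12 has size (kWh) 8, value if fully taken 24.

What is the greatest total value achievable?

120

Best value per unit of size first: Line 9 32/8≈4, Line 12 24/8≈3, Line 6 54/19≈2.84, Line 17 30/12≈2.5, Line 18 31/20≈1.55.
Take all of Line 9 (8 kWh, value 32) ; 31 kWh left.
All 8 kWh of Line 12 fit (value 24) ; 23 remain.
Line 6: take in full, 19 kWh for value 54 ; 4 left.
Only 4 kWh remain; take 4/12 of Line 17 for value 30×4/12 = 10.
Total value = 120.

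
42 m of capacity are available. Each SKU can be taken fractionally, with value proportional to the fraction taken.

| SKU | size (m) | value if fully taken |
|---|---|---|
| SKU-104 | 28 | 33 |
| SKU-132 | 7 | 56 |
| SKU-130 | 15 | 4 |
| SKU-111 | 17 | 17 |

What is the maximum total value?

96

Sort by value density: SKU-132 56/7≈8, SKU-104 33/28≈1.18, SKU-111 17/17≈1, SKU-130 4/15≈0.267.
SKU-132: take in full, 7 m for value 56 ; 35 left.
SKU-104: take in full, 28 m for value 33 ; 7 left.
Fill the last 7 m with part of SKU-111: 7/17 of it earns 7.
Total value = 96.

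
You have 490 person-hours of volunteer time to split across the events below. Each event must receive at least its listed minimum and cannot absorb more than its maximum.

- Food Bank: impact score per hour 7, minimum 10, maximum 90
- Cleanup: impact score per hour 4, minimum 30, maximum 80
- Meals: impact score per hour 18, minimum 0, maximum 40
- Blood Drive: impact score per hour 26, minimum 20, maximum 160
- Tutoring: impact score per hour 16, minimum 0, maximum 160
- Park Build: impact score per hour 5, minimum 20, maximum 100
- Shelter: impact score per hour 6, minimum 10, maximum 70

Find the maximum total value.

Meeting every minimum uses 10+30+0+20+0+20+10 = 90 person-hours, leaving 400.
Order the events by impact score per hour: Blood Drive 26 > Meals 18 > Tutoring 16 > Food Bank 7 > Shelter 6 > Park Build 5 > Cleanup 4.
Blood Drive: +140 to 160 (cap) → 260 left.
Meals: +40 to 40 (cap) → 220 left.
Tutoring: +160 to 160 (cap) → 60 left.
Food Bank has room for 80 more but only 60 remain, so it gets 70.
Total = 7×70 + 4×30 + 18×40 + 26×160 + 16×160 + 5×20 + 6×10 = 8210.

8210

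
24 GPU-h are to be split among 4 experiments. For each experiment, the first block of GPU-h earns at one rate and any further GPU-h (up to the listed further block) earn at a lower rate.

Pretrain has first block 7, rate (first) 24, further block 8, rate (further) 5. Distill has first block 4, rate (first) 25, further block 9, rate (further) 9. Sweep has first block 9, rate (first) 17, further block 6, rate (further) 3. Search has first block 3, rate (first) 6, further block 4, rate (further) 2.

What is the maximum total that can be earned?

Order all 8 blocks by rate: Distill/tier1 25 > Pretrain/tier1 24 > Sweep/tier1 17 > Distill/tier2 9 > Search/tier1 6 > Pretrain/tier2 5 > Sweep/tier2 3 > Search/tier2 2.
Distill/tier1 (25): +4 → 20 left.
Pretrain tier1 at 24: fill all 7 → 13 left.
Fill Sweep tier1 block (9 at 17) → 4 left.
Distill tier2 at 9: only 4 left, fill 4.
Total = 25×4 + 24×7 + 17×9 + 9×4 = 457.

457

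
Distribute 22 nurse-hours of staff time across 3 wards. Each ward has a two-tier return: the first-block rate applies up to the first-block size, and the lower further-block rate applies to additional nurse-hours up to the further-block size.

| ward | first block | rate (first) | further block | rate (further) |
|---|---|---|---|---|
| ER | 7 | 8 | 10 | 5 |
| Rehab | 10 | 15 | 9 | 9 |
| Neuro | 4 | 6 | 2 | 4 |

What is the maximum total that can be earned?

255

Order all 6 blocks by rate: Rehab/tier1 15 > Rehab/tier2 9 > ER/tier1 8 > Neuro/tier1 6 > ER/tier2 5 > Neuro/tier2 4.
Fill Rehab tier1 block (10 at 15) — 12 left.
Rehab/tier2 (9): +9 — 3 left.
ER tier1 at 8: only 3 left, fill 3.
Total = 15×10 + 9×9 + 8×3 = 255.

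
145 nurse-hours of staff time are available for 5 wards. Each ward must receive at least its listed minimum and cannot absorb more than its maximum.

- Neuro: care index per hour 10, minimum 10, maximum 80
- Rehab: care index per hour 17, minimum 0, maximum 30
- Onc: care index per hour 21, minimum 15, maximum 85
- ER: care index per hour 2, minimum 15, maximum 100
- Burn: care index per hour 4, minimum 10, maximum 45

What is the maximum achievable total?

Meeting every minimum uses 10+0+15+15+10 = 50 nurse-hours, leaving 95.
Rank by care index per hour: Onc 21 > Rehab 17 > Neuro 10 > Burn 4 > ER 2.
Give Onc 70 more to hit its cap of 85 ; 25 left.
Rehab has room for 30 more but only 25 remain, so it gets 25.
Total = 10×10 + 17×25 + 21×85 + 2×15 + 4×10 = 2380.

2380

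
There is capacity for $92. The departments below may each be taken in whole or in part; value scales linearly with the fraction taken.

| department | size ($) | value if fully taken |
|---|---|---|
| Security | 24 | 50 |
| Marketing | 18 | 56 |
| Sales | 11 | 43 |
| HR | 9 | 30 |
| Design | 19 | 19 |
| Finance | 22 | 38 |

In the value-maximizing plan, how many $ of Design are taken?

8

Best value per unit of size first: Sales 43/11≈3.91, HR 30/9≈3.33, Marketing 56/18≈3.11, Security 50/24≈2.08, Finance 38/22≈1.73, Design 19/19≈1.
Take all of Sales (11 $, value 43) — 81 $ left.
HR: take in full, 9 $ for value 30 — 72 left.
Take all of Marketing (18 $, value 56) — 54 $ left.
Security: take in full, 24 $ for value 50 — 30 left.
Take all of Finance (22 $, value 38) — 8 $ left.
8 $ left: a 8/19 share of Design gives 19×8/19 = 8.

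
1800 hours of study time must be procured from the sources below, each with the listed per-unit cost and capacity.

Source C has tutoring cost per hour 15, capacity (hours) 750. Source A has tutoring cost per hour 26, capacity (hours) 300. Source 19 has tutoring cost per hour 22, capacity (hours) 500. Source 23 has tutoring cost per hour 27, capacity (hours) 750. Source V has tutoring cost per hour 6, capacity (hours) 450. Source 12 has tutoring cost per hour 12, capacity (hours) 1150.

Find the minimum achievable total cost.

Fill from the cheapest source first.
Source V (6): use full 450 → 1350 hours to go.
Source 12 at 12: take all 1150 hours → 200 still needed.
Source C (15): take the remaining 200 → done.
Source 19, Source A, Source 23: unused.
Cost = 450×6 + 1150×12 + 200×15 = 19500.

19500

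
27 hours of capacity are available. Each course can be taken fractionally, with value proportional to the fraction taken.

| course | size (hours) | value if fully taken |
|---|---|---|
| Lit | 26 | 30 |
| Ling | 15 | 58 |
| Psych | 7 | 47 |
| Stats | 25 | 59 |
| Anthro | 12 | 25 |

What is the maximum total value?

Sort by value density: Psych 47/7≈6.71, Ling 58/15≈3.87, Stats 59/25≈2.36, Anthro 25/12≈2.08, Lit 30/26≈1.15.
Psych: take in full, 7 hours for value 47 ; 20 left.
All 15 hours of Ling fit (value 58) ; 5 remain.
Only 5 hours remain; take 5/25 of Stats for value 59×5/25 = 11.8.
Total value = 116.8.

116.8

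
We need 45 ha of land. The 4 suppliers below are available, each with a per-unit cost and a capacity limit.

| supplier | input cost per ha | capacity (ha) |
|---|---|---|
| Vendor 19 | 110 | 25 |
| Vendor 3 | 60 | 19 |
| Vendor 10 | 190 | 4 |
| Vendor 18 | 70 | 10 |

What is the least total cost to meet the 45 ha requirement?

Fill from the cheapest supplier first.
Vendor 3 (60): use full 19 → 26 ha to go.
Take 10 from Vendor 18 at 70 → need 16 more.
Take 16 from Vendor 19 at 110 to finish.
Vendor 10: unused.
Cost = 19×60 + 10×70 + 16×110 = 3600.

3600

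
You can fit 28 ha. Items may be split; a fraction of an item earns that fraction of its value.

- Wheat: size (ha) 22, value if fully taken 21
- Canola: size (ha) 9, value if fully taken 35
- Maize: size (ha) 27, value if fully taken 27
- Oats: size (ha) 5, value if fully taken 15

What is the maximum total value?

64

Sort by value density: Canola 35/9≈3.89, Oats 15/5≈3, Maize 27/27≈1, Wheat 21/22≈0.955.
Canola: take in full, 9 ha for value 35 — 19 left.
All 5 ha of Oats fit (value 15) — 14 remain.
Only 14 ha remain; take 14/27 of Maize for value 27×14/27 = 14.
Total value = 64.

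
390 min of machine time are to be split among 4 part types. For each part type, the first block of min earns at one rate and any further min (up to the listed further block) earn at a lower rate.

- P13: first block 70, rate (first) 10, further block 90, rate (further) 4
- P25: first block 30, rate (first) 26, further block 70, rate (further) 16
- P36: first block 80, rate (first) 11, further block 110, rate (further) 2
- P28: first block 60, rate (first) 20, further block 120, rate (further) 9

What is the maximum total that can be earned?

5400

Rank every tier by rate: P25/first 26 > P28/first 20 > P25/second 16 > P36/first 11 > P13/first 10 > P28/second 9 > P13/second 4 > P36/second 2.
P25 first at 26: fill all 30 → 360 left.
P28 first at 20: fill all 60 → 300 left.
P25/second (16): +70 → 230 left.
P36/first (11): +80 → 150 left.
P13 first at 10: fill all 70 → 80 left.
P28 second at 9: only 80 left, fill 80.
Total = 26×30 + 20×60 + 16×70 + 11×80 + 10×70 + 9×80 = 5400.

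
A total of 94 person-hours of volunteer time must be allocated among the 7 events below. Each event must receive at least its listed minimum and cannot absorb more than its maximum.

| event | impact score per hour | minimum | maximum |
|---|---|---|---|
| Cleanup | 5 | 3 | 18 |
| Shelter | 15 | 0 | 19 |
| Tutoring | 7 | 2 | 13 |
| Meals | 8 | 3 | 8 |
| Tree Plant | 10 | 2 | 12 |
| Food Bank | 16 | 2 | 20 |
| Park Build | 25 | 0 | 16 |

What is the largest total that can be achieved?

1310

Meeting every minimum uses 3+0+2+3+2+2+0 = 12 person-hours, leaving 82.
Highest impact score per hour first: Park Build 25 > Food Bank 16 > Shelter 15 > Tree Plant 10 > Meals 8 > Tutoring 7 > Cleanup 5.
Park Build takes 16 more to reach its cap of 16 ; 66 left.
Give Food Bank 18 more to hit its cap of 20 ; 48 left.
Give Shelter 19 more to hit its cap of 19 ; 29 left.
Tree Plant takes 10 more to reach its cap of 12 ; 19 left.
Give Meals 5 more to hit its cap of 8 ; 14 left.
Give Tutoring 11 more to hit its cap of 13 ; 3 left.
Cleanup has room for 15 more but only 3 remain, so it gets 6.
Total = 5×6 + 15×19 + 7×13 + 8×8 + 10×12 + 16×20 + 25×16 = 1310.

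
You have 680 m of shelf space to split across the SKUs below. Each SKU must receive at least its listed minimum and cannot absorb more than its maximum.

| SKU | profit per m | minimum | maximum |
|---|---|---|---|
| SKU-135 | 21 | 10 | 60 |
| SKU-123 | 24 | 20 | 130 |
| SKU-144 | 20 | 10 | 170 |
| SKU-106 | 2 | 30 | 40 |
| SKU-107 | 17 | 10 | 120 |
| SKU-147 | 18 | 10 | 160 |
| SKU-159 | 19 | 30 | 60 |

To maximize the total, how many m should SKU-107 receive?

Meeting every minimum uses 10+20+10+30+10+10+30 = 120 m, leaving 560.
Order the SKUs by profit per m: SKU-123 24 > SKU-135 21 > SKU-144 20 > SKU-159 19 > SKU-147 18 > SKU-107 17 > SKU-106 2.
SKU-123: +110 to 130 (cap) — 450 left.
Give SKU-135 50 more to hit its cap of 60 — 400 left.
SKU-144 takes 160 more to reach its cap of 170 — 240 left.
SKU-159 takes 30 more to reach its cap of 60 — 210 left.
SKU-147: +150 to 160 (cap) — 60 left.
SKU-107: +60 (room for 110) → 70. Pool exhausted.

70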